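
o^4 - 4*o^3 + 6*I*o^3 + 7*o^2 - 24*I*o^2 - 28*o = o*(o - 4)*(o - I)*(o + 7*I)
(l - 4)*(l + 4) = l^2 - 16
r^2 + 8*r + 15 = (r + 3)*(r + 5)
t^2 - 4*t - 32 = (t - 8)*(t + 4)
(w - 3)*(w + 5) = w^2 + 2*w - 15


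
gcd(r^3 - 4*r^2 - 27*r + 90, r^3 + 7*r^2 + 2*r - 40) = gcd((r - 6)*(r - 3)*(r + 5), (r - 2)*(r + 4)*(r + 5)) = r + 5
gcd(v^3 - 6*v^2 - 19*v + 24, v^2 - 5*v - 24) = v^2 - 5*v - 24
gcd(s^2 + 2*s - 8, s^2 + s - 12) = s + 4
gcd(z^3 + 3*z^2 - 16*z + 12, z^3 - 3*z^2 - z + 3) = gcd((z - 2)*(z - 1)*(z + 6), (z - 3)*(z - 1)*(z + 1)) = z - 1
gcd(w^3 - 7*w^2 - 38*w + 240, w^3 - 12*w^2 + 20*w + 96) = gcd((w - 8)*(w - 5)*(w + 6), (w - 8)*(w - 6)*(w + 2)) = w - 8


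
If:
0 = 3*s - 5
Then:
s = 5/3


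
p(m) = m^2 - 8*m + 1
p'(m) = 2*m - 8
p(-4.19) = 52.08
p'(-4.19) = -16.38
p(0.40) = -2.04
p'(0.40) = -7.20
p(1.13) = -6.76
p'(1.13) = -5.74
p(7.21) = -4.70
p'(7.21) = 6.42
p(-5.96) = 84.20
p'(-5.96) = -19.92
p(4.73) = -14.47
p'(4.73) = 1.46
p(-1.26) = 12.67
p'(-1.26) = -10.52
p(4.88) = -14.23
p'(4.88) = 1.76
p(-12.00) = 241.00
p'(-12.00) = -32.00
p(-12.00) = 241.00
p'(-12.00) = -32.00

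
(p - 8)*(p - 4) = p^2 - 12*p + 32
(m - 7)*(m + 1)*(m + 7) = m^3 + m^2 - 49*m - 49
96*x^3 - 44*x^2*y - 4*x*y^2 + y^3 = (-8*x + y)*(-2*x + y)*(6*x + y)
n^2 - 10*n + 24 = (n - 6)*(n - 4)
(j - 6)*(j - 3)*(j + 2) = j^3 - 7*j^2 + 36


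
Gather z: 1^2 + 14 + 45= 60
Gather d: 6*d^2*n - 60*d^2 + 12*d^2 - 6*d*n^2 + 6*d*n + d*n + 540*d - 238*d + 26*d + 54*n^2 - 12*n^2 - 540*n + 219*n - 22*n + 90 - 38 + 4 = d^2*(6*n - 48) + d*(-6*n^2 + 7*n + 328) + 42*n^2 - 343*n + 56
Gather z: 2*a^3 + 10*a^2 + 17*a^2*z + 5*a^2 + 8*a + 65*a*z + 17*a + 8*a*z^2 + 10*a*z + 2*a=2*a^3 + 15*a^2 + 8*a*z^2 + 27*a + z*(17*a^2 + 75*a)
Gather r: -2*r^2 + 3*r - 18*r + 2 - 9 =-2*r^2 - 15*r - 7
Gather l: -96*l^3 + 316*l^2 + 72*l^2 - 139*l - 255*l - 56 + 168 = -96*l^3 + 388*l^2 - 394*l + 112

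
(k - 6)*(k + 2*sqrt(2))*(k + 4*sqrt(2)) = k^3 - 6*k^2 + 6*sqrt(2)*k^2 - 36*sqrt(2)*k + 16*k - 96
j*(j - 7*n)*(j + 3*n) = j^3 - 4*j^2*n - 21*j*n^2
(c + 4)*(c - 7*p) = c^2 - 7*c*p + 4*c - 28*p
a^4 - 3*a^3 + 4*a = a*(a - 2)^2*(a + 1)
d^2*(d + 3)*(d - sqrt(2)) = d^4 - sqrt(2)*d^3 + 3*d^3 - 3*sqrt(2)*d^2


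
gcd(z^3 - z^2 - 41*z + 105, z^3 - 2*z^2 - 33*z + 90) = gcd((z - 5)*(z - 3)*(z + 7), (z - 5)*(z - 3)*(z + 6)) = z^2 - 8*z + 15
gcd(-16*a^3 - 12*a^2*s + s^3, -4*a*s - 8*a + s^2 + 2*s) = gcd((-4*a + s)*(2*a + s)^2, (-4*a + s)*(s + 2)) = -4*a + s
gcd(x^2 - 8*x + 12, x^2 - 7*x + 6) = x - 6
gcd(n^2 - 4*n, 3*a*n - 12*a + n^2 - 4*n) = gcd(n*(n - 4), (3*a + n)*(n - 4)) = n - 4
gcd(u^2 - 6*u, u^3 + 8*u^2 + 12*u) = u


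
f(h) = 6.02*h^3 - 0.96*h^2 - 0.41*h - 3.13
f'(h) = 18.06*h^2 - 1.92*h - 0.41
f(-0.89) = -7.77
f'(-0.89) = 15.60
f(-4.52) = -576.81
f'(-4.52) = 377.24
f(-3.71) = -322.23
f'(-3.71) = 255.29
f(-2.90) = -156.84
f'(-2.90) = 157.04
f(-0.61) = -4.60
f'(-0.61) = 7.48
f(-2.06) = -58.98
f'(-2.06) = 80.18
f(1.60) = 18.41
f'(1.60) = 42.75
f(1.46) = 12.96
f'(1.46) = 35.28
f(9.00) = 4304.00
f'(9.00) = 1445.17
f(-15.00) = -20530.48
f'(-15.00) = 4091.89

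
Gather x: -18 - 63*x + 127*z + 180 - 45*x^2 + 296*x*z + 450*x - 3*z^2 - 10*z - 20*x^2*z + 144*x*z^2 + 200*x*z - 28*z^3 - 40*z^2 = x^2*(-20*z - 45) + x*(144*z^2 + 496*z + 387) - 28*z^3 - 43*z^2 + 117*z + 162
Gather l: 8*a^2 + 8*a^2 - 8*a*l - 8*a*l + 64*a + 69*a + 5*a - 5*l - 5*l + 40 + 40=16*a^2 + 138*a + l*(-16*a - 10) + 80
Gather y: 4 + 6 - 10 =0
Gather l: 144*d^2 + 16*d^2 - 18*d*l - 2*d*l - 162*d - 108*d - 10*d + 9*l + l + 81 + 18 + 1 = 160*d^2 - 280*d + l*(10 - 20*d) + 100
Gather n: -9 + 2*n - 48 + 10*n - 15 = 12*n - 72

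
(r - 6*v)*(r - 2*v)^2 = r^3 - 10*r^2*v + 28*r*v^2 - 24*v^3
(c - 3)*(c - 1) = c^2 - 4*c + 3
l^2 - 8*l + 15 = (l - 5)*(l - 3)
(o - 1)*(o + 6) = o^2 + 5*o - 6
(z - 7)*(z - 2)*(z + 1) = z^3 - 8*z^2 + 5*z + 14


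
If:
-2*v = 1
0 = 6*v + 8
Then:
No Solution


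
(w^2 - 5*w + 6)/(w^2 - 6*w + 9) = (w - 2)/(w - 3)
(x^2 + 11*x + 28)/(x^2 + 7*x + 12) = (x + 7)/(x + 3)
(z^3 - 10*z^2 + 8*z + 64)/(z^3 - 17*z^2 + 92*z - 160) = (z + 2)/(z - 5)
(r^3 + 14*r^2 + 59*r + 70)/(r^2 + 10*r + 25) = (r^2 + 9*r + 14)/(r + 5)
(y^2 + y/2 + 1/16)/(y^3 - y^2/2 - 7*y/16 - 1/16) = 1/(y - 1)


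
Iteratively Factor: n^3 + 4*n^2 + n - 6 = (n + 3)*(n^2 + n - 2) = (n - 1)*(n + 3)*(n + 2)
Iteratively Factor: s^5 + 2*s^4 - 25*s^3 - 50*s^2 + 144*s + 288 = (s - 3)*(s^4 + 5*s^3 - 10*s^2 - 80*s - 96) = (s - 3)*(s + 2)*(s^3 + 3*s^2 - 16*s - 48) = (s - 3)*(s + 2)*(s + 4)*(s^2 - s - 12) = (s - 3)*(s + 2)*(s + 3)*(s + 4)*(s - 4)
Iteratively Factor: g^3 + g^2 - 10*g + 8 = (g - 1)*(g^2 + 2*g - 8) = (g - 2)*(g - 1)*(g + 4)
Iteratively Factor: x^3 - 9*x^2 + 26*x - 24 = (x - 3)*(x^2 - 6*x + 8) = (x - 3)*(x - 2)*(x - 4)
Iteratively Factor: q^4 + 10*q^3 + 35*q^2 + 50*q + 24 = (q + 4)*(q^3 + 6*q^2 + 11*q + 6) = (q + 1)*(q + 4)*(q^2 + 5*q + 6) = (q + 1)*(q + 2)*(q + 4)*(q + 3)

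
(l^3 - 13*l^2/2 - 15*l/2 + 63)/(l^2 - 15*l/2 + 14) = (l^2 - 3*l - 18)/(l - 4)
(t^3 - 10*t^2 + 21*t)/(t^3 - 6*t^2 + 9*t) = (t - 7)/(t - 3)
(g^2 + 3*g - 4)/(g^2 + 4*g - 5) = (g + 4)/(g + 5)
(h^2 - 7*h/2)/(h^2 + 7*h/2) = (2*h - 7)/(2*h + 7)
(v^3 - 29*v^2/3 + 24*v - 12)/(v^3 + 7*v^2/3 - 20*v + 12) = (v - 6)/(v + 6)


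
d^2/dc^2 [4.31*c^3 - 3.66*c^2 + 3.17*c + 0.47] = 25.86*c - 7.32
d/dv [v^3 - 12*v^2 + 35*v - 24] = 3*v^2 - 24*v + 35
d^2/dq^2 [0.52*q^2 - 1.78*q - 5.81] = 1.04000000000000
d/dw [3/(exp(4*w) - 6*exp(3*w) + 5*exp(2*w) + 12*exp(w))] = 6*(-2*exp(3*w) + 9*exp(2*w) - 5*exp(w) - 6)*exp(-w)/(exp(3*w) - 6*exp(2*w) + 5*exp(w) + 12)^2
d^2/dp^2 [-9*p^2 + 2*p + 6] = -18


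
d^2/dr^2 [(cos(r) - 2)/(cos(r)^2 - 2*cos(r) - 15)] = (9*sin(r)^4*cos(r) - 6*sin(r)^4 + 158*sin(r)^2 + 491*cos(r)/2 + 27*cos(3*r) - cos(5*r)/2 - 16)/(sin(r)^2 + 2*cos(r) + 14)^3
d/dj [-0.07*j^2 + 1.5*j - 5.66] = 1.5 - 0.14*j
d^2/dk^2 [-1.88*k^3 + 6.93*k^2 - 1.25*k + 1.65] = 13.86 - 11.28*k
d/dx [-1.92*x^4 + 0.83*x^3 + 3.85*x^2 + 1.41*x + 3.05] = -7.68*x^3 + 2.49*x^2 + 7.7*x + 1.41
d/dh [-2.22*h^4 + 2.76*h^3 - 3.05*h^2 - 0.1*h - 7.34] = -8.88*h^3 + 8.28*h^2 - 6.1*h - 0.1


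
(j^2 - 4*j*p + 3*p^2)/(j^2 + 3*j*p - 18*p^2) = (j - p)/(j + 6*p)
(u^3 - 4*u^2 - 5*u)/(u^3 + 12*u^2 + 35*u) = (u^2 - 4*u - 5)/(u^2 + 12*u + 35)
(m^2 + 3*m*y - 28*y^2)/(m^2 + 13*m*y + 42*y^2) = (m - 4*y)/(m + 6*y)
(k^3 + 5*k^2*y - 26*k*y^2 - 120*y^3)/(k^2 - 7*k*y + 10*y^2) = (-k^2 - 10*k*y - 24*y^2)/(-k + 2*y)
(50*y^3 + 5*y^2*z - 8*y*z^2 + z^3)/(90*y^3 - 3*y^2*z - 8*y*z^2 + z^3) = (10*y^2 + 3*y*z - z^2)/(18*y^2 + 3*y*z - z^2)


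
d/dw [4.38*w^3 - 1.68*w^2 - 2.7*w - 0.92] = 13.14*w^2 - 3.36*w - 2.7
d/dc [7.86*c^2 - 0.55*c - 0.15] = 15.72*c - 0.55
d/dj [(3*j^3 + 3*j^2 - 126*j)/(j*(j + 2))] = 3*(j^2 + 4*j + 44)/(j^2 + 4*j + 4)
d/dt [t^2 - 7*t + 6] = 2*t - 7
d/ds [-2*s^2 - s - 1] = -4*s - 1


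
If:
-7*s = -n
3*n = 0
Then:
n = 0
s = 0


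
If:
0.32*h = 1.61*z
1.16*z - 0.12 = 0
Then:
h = 0.52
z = 0.10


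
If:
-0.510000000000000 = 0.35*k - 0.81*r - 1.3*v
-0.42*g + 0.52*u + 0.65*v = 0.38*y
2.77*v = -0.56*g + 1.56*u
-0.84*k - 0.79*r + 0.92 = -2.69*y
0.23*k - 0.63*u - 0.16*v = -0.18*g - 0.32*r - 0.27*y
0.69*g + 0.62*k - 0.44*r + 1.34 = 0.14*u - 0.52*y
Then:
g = -0.35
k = -1.09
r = 0.46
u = -0.45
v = -0.18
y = -0.55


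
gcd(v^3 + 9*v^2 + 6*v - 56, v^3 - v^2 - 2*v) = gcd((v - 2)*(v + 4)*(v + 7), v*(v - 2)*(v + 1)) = v - 2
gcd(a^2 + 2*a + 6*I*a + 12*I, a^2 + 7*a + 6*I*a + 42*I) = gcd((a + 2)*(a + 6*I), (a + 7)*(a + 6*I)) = a + 6*I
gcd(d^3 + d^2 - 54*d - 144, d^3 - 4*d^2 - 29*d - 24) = d^2 - 5*d - 24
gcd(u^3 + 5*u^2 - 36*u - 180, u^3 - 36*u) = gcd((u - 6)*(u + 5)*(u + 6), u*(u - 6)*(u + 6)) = u^2 - 36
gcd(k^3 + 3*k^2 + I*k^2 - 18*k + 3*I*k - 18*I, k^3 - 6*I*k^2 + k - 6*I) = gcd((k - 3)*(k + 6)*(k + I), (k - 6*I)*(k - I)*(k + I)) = k + I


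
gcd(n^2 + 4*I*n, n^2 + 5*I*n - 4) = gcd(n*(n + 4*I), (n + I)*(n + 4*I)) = n + 4*I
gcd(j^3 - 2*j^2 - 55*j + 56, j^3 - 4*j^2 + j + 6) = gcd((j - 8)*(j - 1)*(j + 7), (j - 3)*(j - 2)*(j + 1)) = 1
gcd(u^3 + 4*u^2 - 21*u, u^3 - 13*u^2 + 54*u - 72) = u - 3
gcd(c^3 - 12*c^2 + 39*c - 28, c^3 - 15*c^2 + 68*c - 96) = c - 4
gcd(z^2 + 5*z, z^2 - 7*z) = z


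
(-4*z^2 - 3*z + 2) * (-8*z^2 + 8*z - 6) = 32*z^4 - 8*z^3 - 16*z^2 + 34*z - 12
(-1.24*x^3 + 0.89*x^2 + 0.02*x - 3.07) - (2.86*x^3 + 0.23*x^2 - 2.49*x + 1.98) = -4.1*x^3 + 0.66*x^2 + 2.51*x - 5.05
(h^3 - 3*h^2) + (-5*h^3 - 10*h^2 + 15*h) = -4*h^3 - 13*h^2 + 15*h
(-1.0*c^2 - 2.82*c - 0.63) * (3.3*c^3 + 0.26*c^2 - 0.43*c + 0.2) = -3.3*c^5 - 9.566*c^4 - 2.3822*c^3 + 0.8488*c^2 - 0.2931*c - 0.126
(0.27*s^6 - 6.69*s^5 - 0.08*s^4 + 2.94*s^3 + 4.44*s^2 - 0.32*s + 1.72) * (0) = 0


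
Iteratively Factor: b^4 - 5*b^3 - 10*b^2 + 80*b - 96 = (b + 4)*(b^3 - 9*b^2 + 26*b - 24) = (b - 3)*(b + 4)*(b^2 - 6*b + 8) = (b - 4)*(b - 3)*(b + 4)*(b - 2)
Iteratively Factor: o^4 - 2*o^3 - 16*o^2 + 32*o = (o - 4)*(o^3 + 2*o^2 - 8*o) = o*(o - 4)*(o^2 + 2*o - 8) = o*(o - 4)*(o + 4)*(o - 2)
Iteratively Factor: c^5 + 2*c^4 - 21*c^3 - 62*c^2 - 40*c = (c + 2)*(c^4 - 21*c^2 - 20*c) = c*(c + 2)*(c^3 - 21*c - 20) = c*(c - 5)*(c + 2)*(c^2 + 5*c + 4) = c*(c - 5)*(c + 1)*(c + 2)*(c + 4)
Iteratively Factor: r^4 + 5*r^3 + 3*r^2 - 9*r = (r + 3)*(r^3 + 2*r^2 - 3*r) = (r + 3)^2*(r^2 - r) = (r - 1)*(r + 3)^2*(r)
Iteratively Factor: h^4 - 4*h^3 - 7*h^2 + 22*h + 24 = (h + 1)*(h^3 - 5*h^2 - 2*h + 24) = (h + 1)*(h + 2)*(h^2 - 7*h + 12) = (h - 4)*(h + 1)*(h + 2)*(h - 3)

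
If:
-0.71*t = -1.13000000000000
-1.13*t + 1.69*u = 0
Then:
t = 1.59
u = 1.06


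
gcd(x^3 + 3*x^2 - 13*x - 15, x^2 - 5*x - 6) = x + 1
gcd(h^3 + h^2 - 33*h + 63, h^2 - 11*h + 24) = h - 3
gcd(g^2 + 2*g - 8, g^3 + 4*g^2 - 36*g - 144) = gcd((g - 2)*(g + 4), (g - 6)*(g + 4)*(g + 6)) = g + 4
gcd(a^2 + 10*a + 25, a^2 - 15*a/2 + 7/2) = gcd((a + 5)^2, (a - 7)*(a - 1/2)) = 1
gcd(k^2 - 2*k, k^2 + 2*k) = k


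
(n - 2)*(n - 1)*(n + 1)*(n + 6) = n^4 + 4*n^3 - 13*n^2 - 4*n + 12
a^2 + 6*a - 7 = (a - 1)*(a + 7)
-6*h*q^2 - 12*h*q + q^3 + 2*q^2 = q*(-6*h + q)*(q + 2)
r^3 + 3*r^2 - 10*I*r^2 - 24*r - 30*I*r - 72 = (r + 3)*(r - 6*I)*(r - 4*I)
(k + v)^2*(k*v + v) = k^3*v + 2*k^2*v^2 + k^2*v + k*v^3 + 2*k*v^2 + v^3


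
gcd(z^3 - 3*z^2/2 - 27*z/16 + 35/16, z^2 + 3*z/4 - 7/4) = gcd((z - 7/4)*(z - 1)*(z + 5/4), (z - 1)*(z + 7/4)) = z - 1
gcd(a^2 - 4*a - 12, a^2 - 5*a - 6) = a - 6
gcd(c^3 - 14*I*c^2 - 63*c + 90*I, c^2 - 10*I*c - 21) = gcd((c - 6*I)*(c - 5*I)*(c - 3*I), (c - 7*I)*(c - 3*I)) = c - 3*I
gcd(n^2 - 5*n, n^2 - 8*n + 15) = n - 5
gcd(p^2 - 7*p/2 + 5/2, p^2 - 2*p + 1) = p - 1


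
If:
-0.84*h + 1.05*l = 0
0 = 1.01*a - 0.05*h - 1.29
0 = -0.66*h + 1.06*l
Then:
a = 1.28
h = 0.00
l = 0.00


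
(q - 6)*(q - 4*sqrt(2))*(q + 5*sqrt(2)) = q^3 - 6*q^2 + sqrt(2)*q^2 - 40*q - 6*sqrt(2)*q + 240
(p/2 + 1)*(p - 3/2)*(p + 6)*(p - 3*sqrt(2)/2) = p^4/2 - 3*sqrt(2)*p^3/4 + 13*p^3/4 - 39*sqrt(2)*p^2/8 - 9*p + 27*sqrt(2)/2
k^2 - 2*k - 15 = (k - 5)*(k + 3)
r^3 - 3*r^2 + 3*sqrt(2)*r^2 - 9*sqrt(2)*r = r*(r - 3)*(r + 3*sqrt(2))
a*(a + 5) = a^2 + 5*a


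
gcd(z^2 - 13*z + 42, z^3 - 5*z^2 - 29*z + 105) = z - 7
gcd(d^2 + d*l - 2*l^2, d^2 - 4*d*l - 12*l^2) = d + 2*l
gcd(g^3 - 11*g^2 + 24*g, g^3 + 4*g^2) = g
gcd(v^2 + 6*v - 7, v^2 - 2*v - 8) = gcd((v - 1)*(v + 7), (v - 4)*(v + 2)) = 1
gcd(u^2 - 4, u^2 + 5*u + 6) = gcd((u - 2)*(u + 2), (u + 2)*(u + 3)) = u + 2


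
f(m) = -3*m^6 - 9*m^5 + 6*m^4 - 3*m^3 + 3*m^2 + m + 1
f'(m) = -18*m^5 - 45*m^4 + 24*m^3 - 9*m^2 + 6*m + 1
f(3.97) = -19265.87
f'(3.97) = -27544.69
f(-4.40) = -4367.39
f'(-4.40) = 10574.43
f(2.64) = -1909.00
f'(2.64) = -4098.48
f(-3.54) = 209.79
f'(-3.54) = 1742.10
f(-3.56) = 173.90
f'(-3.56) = 1847.38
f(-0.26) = 1.03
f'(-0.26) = -1.77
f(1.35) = -38.15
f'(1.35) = -178.43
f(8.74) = -1762919.77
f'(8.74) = -1165161.42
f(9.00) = -2088332.00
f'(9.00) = -1341305.00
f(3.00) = -3938.00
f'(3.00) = -7433.00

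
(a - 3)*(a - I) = a^2 - 3*a - I*a + 3*I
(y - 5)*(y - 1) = y^2 - 6*y + 5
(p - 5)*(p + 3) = p^2 - 2*p - 15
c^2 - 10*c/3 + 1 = (c - 3)*(c - 1/3)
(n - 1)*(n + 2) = n^2 + n - 2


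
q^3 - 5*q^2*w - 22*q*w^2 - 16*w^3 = (q - 8*w)*(q + w)*(q + 2*w)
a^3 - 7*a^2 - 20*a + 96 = (a - 8)*(a - 3)*(a + 4)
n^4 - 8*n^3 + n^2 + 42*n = n*(n - 7)*(n - 3)*(n + 2)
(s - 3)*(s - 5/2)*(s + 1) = s^3 - 9*s^2/2 + 2*s + 15/2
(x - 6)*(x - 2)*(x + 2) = x^3 - 6*x^2 - 4*x + 24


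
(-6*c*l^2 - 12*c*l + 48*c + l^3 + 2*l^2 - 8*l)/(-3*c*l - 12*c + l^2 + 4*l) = (6*c*l - 12*c - l^2 + 2*l)/(3*c - l)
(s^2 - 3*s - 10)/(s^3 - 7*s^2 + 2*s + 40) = 1/(s - 4)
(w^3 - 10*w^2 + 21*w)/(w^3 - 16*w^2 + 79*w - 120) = w*(w - 7)/(w^2 - 13*w + 40)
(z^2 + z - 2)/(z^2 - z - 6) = (z - 1)/(z - 3)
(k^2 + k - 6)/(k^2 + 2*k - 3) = (k - 2)/(k - 1)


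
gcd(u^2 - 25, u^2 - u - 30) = u + 5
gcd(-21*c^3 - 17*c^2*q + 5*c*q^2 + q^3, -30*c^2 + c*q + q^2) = 1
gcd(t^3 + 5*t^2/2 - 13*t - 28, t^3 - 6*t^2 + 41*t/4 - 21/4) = t - 7/2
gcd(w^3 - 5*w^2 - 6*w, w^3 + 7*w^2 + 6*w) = w^2 + w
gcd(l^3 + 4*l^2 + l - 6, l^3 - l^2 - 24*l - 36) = l^2 + 5*l + 6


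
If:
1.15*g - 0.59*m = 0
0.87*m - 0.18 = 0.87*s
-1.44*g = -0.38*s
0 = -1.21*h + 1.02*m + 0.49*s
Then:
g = -0.11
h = -0.36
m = -0.22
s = -0.43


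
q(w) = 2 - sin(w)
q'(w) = -cos(w)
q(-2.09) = 2.87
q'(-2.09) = 0.50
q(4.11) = 2.82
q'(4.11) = 0.57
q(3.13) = 1.99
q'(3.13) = 1.00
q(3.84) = 2.64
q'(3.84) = 0.77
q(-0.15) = 2.15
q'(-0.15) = -0.99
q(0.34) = 1.67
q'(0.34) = -0.94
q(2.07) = 1.12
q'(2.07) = 0.48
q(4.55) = 2.99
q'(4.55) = 0.16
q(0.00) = 2.00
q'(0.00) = -1.00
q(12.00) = 2.54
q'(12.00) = -0.84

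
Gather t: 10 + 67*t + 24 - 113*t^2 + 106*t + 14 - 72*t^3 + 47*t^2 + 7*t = -72*t^3 - 66*t^2 + 180*t + 48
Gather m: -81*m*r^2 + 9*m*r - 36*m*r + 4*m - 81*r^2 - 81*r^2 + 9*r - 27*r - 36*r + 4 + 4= m*(-81*r^2 - 27*r + 4) - 162*r^2 - 54*r + 8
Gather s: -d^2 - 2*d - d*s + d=-d^2 - d*s - d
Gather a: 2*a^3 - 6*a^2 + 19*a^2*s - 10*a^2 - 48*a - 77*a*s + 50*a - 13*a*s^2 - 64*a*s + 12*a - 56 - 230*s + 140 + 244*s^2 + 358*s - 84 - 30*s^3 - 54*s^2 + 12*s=2*a^3 + a^2*(19*s - 16) + a*(-13*s^2 - 141*s + 14) - 30*s^3 + 190*s^2 + 140*s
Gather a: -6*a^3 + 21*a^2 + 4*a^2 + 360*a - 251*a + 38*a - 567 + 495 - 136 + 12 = -6*a^3 + 25*a^2 + 147*a - 196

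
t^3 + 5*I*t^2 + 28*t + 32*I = (t - 4*I)*(t + I)*(t + 8*I)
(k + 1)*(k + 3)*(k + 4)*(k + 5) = k^4 + 13*k^3 + 59*k^2 + 107*k + 60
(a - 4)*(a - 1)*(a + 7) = a^3 + 2*a^2 - 31*a + 28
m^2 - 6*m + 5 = (m - 5)*(m - 1)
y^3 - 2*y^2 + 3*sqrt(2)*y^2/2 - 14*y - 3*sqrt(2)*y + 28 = (y - 2)*(y - 2*sqrt(2))*(y + 7*sqrt(2)/2)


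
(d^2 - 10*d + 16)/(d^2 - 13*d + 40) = (d - 2)/(d - 5)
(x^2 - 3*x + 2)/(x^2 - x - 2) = (x - 1)/(x + 1)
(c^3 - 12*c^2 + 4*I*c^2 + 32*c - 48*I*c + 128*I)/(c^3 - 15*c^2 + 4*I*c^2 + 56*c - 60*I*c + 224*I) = (c - 4)/(c - 7)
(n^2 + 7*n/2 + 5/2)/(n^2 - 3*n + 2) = (2*n^2 + 7*n + 5)/(2*(n^2 - 3*n + 2))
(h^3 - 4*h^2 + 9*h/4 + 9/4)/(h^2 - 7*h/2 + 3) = (2*h^2 - 5*h - 3)/(2*(h - 2))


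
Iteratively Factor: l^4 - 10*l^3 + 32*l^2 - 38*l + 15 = (l - 1)*(l^3 - 9*l^2 + 23*l - 15) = (l - 3)*(l - 1)*(l^2 - 6*l + 5) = (l - 3)*(l - 1)^2*(l - 5)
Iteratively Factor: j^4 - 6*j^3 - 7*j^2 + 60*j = (j - 5)*(j^3 - j^2 - 12*j) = j*(j - 5)*(j^2 - j - 12) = j*(j - 5)*(j + 3)*(j - 4)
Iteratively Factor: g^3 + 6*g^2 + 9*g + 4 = (g + 1)*(g^2 + 5*g + 4) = (g + 1)*(g + 4)*(g + 1)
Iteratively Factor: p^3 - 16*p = (p - 4)*(p^2 + 4*p) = (p - 4)*(p + 4)*(p)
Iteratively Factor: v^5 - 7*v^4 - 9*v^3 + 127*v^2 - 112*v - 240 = (v + 1)*(v^4 - 8*v^3 - v^2 + 128*v - 240) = (v + 1)*(v + 4)*(v^3 - 12*v^2 + 47*v - 60) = (v - 4)*(v + 1)*(v + 4)*(v^2 - 8*v + 15) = (v - 5)*(v - 4)*(v + 1)*(v + 4)*(v - 3)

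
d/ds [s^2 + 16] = 2*s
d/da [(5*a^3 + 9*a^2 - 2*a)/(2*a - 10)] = (5*a^3 - 33*a^2 - 45*a + 5)/(a^2 - 10*a + 25)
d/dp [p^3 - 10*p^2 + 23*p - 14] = 3*p^2 - 20*p + 23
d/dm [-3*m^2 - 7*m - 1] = -6*m - 7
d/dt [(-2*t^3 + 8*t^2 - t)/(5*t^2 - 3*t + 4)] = (-10*t^4 + 12*t^3 - 43*t^2 + 64*t - 4)/(25*t^4 - 30*t^3 + 49*t^2 - 24*t + 16)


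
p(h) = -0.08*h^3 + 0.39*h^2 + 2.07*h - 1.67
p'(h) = -0.24*h^2 + 0.78*h + 2.07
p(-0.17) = -2.01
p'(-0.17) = 1.93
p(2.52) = 4.74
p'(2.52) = 2.51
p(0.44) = -0.69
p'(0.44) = 2.37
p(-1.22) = -3.47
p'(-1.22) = 0.76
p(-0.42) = -2.46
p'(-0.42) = 1.70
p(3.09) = 6.09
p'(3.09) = 2.19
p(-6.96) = 29.79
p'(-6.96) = -14.98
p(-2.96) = -2.31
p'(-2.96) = -2.34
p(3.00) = 5.89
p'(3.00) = 2.25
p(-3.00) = -2.21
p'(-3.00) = -2.43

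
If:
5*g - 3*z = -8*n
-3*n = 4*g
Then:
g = -9*z/17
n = 12*z/17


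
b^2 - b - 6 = (b - 3)*(b + 2)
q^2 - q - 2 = (q - 2)*(q + 1)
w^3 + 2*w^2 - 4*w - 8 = (w - 2)*(w + 2)^2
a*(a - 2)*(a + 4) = a^3 + 2*a^2 - 8*a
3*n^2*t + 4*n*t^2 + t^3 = t*(n + t)*(3*n + t)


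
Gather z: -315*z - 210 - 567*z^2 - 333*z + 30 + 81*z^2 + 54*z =-486*z^2 - 594*z - 180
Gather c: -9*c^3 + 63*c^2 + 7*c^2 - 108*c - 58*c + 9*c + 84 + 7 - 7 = -9*c^3 + 70*c^2 - 157*c + 84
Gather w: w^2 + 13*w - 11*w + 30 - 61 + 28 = w^2 + 2*w - 3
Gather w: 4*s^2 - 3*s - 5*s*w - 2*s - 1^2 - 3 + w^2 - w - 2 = 4*s^2 - 5*s + w^2 + w*(-5*s - 1) - 6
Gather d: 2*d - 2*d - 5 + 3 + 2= 0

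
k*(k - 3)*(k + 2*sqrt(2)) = k^3 - 3*k^2 + 2*sqrt(2)*k^2 - 6*sqrt(2)*k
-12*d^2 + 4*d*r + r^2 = (-2*d + r)*(6*d + r)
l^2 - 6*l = l*(l - 6)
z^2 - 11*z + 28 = (z - 7)*(z - 4)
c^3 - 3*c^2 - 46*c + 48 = (c - 8)*(c - 1)*(c + 6)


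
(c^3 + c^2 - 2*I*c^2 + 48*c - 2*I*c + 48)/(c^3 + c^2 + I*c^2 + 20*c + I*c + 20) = (c^2 - 2*I*c + 48)/(c^2 + I*c + 20)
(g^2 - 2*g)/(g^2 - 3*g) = (g - 2)/(g - 3)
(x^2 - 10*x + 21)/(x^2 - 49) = (x - 3)/(x + 7)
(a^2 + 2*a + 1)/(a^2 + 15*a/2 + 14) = 2*(a^2 + 2*a + 1)/(2*a^2 + 15*a + 28)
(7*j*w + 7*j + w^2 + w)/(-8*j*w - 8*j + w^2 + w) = (7*j + w)/(-8*j + w)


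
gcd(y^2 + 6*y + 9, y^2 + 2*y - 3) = y + 3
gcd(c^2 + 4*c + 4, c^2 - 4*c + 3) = 1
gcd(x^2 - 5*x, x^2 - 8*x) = x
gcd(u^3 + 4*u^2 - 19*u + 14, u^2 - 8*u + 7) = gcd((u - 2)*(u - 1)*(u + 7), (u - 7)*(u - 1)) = u - 1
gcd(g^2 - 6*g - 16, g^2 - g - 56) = g - 8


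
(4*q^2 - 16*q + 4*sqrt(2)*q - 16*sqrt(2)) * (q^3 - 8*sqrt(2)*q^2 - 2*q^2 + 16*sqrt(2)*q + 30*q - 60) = 4*q^5 - 28*sqrt(2)*q^4 - 24*q^4 + 88*q^3 + 168*sqrt(2)*q^3 - 336*q^2 - 104*sqrt(2)*q^2 - 720*sqrt(2)*q + 448*q + 960*sqrt(2)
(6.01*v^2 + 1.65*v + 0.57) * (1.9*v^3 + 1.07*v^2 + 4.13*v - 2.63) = 11.419*v^5 + 9.5657*v^4 + 27.6698*v^3 - 8.3819*v^2 - 1.9854*v - 1.4991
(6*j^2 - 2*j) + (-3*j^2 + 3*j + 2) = 3*j^2 + j + 2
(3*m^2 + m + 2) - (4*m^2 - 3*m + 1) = -m^2 + 4*m + 1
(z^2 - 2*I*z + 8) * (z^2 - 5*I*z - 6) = z^4 - 7*I*z^3 - 8*z^2 - 28*I*z - 48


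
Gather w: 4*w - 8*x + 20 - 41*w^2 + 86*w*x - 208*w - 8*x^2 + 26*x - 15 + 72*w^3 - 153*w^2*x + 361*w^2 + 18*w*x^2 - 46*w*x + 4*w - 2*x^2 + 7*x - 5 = 72*w^3 + w^2*(320 - 153*x) + w*(18*x^2 + 40*x - 200) - 10*x^2 + 25*x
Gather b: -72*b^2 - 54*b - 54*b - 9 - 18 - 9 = -72*b^2 - 108*b - 36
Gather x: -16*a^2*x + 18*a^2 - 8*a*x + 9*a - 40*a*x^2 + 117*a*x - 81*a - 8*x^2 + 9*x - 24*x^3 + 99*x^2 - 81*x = 18*a^2 - 72*a - 24*x^3 + x^2*(91 - 40*a) + x*(-16*a^2 + 109*a - 72)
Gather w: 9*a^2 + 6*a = 9*a^2 + 6*a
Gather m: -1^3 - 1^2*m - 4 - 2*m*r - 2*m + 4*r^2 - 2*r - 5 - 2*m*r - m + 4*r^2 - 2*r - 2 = m*(-4*r - 4) + 8*r^2 - 4*r - 12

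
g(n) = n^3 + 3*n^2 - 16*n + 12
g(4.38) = 83.50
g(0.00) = 12.00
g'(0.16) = -14.96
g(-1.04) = 30.76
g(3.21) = 24.63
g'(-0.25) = -17.31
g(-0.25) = 16.17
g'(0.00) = -16.00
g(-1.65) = 42.08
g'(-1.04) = -19.00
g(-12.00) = -1092.00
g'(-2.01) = -15.94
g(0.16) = 9.52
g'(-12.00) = 344.00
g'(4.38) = 67.83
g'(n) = 3*n^2 + 6*n - 16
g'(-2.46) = -12.61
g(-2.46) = 54.63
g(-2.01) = 48.16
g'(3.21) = 34.17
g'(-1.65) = -17.73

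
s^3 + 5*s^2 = s^2*(s + 5)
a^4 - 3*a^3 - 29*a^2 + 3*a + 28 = (a - 7)*(a - 1)*(a + 1)*(a + 4)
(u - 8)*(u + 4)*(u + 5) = u^3 + u^2 - 52*u - 160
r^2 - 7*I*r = r*(r - 7*I)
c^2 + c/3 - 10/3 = (c - 5/3)*(c + 2)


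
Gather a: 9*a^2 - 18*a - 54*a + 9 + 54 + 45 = 9*a^2 - 72*a + 108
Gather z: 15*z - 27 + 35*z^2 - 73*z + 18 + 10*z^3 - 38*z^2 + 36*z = 10*z^3 - 3*z^2 - 22*z - 9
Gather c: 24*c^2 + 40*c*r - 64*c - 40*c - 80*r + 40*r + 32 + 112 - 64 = 24*c^2 + c*(40*r - 104) - 40*r + 80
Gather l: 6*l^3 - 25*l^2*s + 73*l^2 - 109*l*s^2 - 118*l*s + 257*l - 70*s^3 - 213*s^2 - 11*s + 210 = 6*l^3 + l^2*(73 - 25*s) + l*(-109*s^2 - 118*s + 257) - 70*s^3 - 213*s^2 - 11*s + 210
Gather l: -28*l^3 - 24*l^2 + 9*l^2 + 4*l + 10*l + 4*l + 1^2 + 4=-28*l^3 - 15*l^2 + 18*l + 5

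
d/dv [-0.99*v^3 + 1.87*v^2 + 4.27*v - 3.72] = -2.97*v^2 + 3.74*v + 4.27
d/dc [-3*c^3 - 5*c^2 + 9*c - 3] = -9*c^2 - 10*c + 9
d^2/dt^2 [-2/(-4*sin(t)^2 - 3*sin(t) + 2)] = 2*(-64*sin(t)^4 - 36*sin(t)^3 + 55*sin(t)^2 + 66*sin(t) + 34)/(3*sin(t) - 2*cos(2*t))^3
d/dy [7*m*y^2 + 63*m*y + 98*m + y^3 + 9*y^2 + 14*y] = 14*m*y + 63*m + 3*y^2 + 18*y + 14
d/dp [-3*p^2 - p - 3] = -6*p - 1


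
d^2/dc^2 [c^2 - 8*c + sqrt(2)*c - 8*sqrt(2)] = 2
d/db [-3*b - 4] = -3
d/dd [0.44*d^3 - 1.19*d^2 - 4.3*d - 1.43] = 1.32*d^2 - 2.38*d - 4.3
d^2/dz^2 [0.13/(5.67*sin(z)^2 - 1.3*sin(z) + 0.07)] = (-16.717428*sin(z)^4 + 2.87469*sin(z)^3 + 25.06283*sin(z)^2 - 5.76121*sin(z) + 0.336206)/(5.67*sin(z)^2 - 1.3*sin(z) + 0.07)^3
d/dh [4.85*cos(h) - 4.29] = -4.85*sin(h)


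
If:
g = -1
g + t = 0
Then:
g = -1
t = 1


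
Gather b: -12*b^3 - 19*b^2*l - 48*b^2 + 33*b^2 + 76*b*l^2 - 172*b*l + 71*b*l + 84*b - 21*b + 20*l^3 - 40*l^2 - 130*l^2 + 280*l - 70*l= -12*b^3 + b^2*(-19*l - 15) + b*(76*l^2 - 101*l + 63) + 20*l^3 - 170*l^2 + 210*l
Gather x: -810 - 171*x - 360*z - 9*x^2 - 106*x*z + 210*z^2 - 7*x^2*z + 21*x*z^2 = x^2*(-7*z - 9) + x*(21*z^2 - 106*z - 171) + 210*z^2 - 360*z - 810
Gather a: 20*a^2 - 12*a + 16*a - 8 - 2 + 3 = 20*a^2 + 4*a - 7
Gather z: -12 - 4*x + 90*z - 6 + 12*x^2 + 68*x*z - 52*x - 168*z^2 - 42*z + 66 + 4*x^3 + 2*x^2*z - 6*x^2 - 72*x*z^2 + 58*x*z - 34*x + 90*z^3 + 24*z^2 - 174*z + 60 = 4*x^3 + 6*x^2 - 90*x + 90*z^3 + z^2*(-72*x - 144) + z*(2*x^2 + 126*x - 126) + 108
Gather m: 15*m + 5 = 15*m + 5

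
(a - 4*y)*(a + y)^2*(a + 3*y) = a^4 + a^3*y - 13*a^2*y^2 - 25*a*y^3 - 12*y^4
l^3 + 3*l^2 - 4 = (l - 1)*(l + 2)^2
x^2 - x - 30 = (x - 6)*(x + 5)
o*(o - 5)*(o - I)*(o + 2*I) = o^4 - 5*o^3 + I*o^3 + 2*o^2 - 5*I*o^2 - 10*o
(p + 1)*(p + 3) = p^2 + 4*p + 3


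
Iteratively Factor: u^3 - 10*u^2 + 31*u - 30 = (u - 3)*(u^2 - 7*u + 10) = (u - 3)*(u - 2)*(u - 5)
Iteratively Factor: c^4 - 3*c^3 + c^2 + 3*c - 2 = (c - 2)*(c^3 - c^2 - c + 1) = (c - 2)*(c - 1)*(c^2 - 1) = (c - 2)*(c - 1)^2*(c + 1)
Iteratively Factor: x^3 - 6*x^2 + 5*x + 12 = (x - 3)*(x^2 - 3*x - 4) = (x - 3)*(x + 1)*(x - 4)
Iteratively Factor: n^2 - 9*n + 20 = (n - 4)*(n - 5)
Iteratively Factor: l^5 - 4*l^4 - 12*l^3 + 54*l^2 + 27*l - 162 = (l - 3)*(l^4 - l^3 - 15*l^2 + 9*l + 54) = (l - 3)*(l + 3)*(l^3 - 4*l^2 - 3*l + 18) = (l - 3)^2*(l + 3)*(l^2 - l - 6) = (l - 3)^3*(l + 3)*(l + 2)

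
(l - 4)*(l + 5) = l^2 + l - 20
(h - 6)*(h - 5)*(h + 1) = h^3 - 10*h^2 + 19*h + 30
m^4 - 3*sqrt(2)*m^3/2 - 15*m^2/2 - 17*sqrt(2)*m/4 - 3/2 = (m - 3*sqrt(2))*(m + sqrt(2)/2)^3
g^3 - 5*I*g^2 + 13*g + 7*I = (g - 7*I)*(g + I)^2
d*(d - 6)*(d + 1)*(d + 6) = d^4 + d^3 - 36*d^2 - 36*d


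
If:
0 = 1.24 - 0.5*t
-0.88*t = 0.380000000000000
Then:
No Solution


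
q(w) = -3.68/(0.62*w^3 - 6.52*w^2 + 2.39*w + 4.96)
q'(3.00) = -0.08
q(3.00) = 0.12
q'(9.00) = 0.05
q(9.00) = 0.07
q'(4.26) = -0.02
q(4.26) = 0.07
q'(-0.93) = 5.13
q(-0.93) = 1.08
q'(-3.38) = 0.02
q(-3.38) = 0.04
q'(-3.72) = 0.02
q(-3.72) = 0.03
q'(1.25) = -38.24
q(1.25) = 3.58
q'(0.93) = -7.17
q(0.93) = -1.80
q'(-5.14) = 0.01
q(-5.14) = 0.01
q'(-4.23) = 0.01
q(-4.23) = 0.02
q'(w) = -3.68*(-1.86*w^2 + 13.04*w - 2.39)/(0.62*w^3 - 6.52*w^2 + 2.39*w + 4.96)^2 = (6.8448*w^2 - 47.9872*w + 8.7952)/(0.62*w^3 - 6.52*w^2 + 2.39*w + 4.96)^2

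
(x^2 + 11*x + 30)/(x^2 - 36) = (x + 5)/(x - 6)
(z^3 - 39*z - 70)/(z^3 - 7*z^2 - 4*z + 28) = (z + 5)/(z - 2)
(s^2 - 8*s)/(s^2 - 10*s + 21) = s*(s - 8)/(s^2 - 10*s + 21)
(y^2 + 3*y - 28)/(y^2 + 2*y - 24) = (y + 7)/(y + 6)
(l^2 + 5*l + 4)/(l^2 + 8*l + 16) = (l + 1)/(l + 4)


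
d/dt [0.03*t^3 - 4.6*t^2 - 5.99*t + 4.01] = 0.09*t^2 - 9.2*t - 5.99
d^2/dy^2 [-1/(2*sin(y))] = (sin(y)^2 - 2)/(2*sin(y)^3)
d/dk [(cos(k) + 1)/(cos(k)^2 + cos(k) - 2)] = (cos(k)^2 + 2*cos(k) + 3)*sin(k)/(cos(k)^2 + cos(k) - 2)^2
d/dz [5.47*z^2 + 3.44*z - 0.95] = 10.94*z + 3.44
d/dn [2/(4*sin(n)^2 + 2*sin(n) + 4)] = -(4*sin(n) + 1)*cos(n)/(sin(n) - cos(2*n) + 3)^2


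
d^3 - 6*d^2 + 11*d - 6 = (d - 3)*(d - 2)*(d - 1)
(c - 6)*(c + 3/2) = c^2 - 9*c/2 - 9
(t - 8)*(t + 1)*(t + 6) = t^3 - t^2 - 50*t - 48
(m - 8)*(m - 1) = m^2 - 9*m + 8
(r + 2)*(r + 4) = r^2 + 6*r + 8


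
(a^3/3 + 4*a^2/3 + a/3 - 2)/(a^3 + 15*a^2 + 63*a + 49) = (a^3 + 4*a^2 + a - 6)/(3*(a^3 + 15*a^2 + 63*a + 49))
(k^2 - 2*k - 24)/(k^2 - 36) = (k + 4)/(k + 6)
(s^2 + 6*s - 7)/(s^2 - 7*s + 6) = (s + 7)/(s - 6)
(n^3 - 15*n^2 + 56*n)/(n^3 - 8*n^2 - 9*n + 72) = n*(n - 7)/(n^2 - 9)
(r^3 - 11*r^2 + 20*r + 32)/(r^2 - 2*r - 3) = (r^2 - 12*r + 32)/(r - 3)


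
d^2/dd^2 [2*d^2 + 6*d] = 4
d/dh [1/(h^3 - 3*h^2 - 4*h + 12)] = (-3*h^2 + 6*h + 4)/(h^3 - 3*h^2 - 4*h + 12)^2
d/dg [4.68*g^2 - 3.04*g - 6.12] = 9.36*g - 3.04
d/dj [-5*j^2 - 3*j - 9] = -10*j - 3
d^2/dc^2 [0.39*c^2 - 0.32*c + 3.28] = 0.780000000000000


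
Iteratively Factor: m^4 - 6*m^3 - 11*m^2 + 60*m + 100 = (m - 5)*(m^3 - m^2 - 16*m - 20) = (m - 5)^2*(m^2 + 4*m + 4) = (m - 5)^2*(m + 2)*(m + 2)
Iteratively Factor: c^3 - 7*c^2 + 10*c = (c - 2)*(c^2 - 5*c) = c*(c - 2)*(c - 5)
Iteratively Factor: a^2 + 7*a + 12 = (a + 4)*(a + 3)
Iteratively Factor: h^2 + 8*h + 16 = (h + 4)*(h + 4)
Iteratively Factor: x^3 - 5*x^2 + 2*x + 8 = (x - 2)*(x^2 - 3*x - 4) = (x - 2)*(x + 1)*(x - 4)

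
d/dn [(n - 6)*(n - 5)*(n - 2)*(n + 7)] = 4*n^3 - 18*n^2 - 78*n + 304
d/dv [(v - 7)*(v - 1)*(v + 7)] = 3*v^2 - 2*v - 49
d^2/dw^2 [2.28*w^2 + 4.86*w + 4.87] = 4.56000000000000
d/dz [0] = 0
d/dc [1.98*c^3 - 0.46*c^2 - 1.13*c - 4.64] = 5.94*c^2 - 0.92*c - 1.13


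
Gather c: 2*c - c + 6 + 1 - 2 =c + 5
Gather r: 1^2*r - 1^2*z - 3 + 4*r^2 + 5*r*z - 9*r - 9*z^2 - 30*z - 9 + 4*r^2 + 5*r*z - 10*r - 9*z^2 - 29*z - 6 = 8*r^2 + r*(10*z - 18) - 18*z^2 - 60*z - 18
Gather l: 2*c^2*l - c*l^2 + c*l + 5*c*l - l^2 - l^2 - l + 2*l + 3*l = l^2*(-c - 2) + l*(2*c^2 + 6*c + 4)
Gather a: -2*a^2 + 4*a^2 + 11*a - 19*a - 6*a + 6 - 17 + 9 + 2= 2*a^2 - 14*a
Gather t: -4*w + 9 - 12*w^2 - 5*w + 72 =-12*w^2 - 9*w + 81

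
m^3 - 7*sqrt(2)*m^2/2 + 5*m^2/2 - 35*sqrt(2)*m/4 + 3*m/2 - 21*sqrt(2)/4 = (m + 1)*(m + 3/2)*(m - 7*sqrt(2)/2)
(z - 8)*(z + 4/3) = z^2 - 20*z/3 - 32/3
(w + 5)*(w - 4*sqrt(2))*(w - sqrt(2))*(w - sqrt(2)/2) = w^4 - 11*sqrt(2)*w^3/2 + 5*w^3 - 55*sqrt(2)*w^2/2 + 13*w^2 - 4*sqrt(2)*w + 65*w - 20*sqrt(2)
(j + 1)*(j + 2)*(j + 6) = j^3 + 9*j^2 + 20*j + 12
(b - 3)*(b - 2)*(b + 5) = b^3 - 19*b + 30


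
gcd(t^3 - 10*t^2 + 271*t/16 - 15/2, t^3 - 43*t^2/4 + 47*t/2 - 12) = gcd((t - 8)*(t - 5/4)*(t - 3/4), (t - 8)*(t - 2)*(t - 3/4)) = t^2 - 35*t/4 + 6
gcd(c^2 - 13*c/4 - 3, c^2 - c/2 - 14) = c - 4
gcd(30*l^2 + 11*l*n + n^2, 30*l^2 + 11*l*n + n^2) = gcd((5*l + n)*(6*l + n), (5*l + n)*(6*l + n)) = 30*l^2 + 11*l*n + n^2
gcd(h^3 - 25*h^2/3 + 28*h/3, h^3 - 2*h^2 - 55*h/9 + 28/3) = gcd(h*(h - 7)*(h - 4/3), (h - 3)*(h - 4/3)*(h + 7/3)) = h - 4/3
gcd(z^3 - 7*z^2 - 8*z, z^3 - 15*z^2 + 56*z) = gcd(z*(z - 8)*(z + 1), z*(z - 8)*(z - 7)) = z^2 - 8*z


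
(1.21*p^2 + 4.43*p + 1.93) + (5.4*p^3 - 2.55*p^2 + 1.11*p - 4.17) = 5.4*p^3 - 1.34*p^2 + 5.54*p - 2.24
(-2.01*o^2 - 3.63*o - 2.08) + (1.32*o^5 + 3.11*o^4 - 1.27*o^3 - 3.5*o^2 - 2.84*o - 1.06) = 1.32*o^5 + 3.11*o^4 - 1.27*o^3 - 5.51*o^2 - 6.47*o - 3.14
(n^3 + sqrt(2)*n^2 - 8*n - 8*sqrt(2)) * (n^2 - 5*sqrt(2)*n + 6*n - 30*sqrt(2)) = n^5 - 4*sqrt(2)*n^4 + 6*n^4 - 24*sqrt(2)*n^3 - 18*n^3 - 108*n^2 + 32*sqrt(2)*n^2 + 80*n + 192*sqrt(2)*n + 480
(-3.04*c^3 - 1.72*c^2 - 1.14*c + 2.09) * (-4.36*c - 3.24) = 13.2544*c^4 + 17.3488*c^3 + 10.5432*c^2 - 5.4188*c - 6.7716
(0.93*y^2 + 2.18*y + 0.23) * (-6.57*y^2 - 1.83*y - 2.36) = -6.1101*y^4 - 16.0245*y^3 - 7.6953*y^2 - 5.5657*y - 0.5428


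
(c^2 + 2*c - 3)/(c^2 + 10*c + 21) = (c - 1)/(c + 7)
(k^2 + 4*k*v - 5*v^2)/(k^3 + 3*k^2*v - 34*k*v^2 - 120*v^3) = (-k + v)/(-k^2 + 2*k*v + 24*v^2)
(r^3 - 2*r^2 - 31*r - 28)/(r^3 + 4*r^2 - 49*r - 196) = (r + 1)/(r + 7)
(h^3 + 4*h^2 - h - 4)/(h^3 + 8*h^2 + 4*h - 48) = (h^2 - 1)/(h^2 + 4*h - 12)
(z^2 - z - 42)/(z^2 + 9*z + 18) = (z - 7)/(z + 3)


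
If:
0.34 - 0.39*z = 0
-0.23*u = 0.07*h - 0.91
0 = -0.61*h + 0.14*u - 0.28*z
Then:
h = 0.47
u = 3.81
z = 0.87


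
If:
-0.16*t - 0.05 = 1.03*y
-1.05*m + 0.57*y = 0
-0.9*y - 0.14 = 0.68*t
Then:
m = -0.01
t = -0.18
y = -0.02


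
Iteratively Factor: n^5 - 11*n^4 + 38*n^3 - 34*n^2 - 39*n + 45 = (n - 1)*(n^4 - 10*n^3 + 28*n^2 - 6*n - 45) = (n - 3)*(n - 1)*(n^3 - 7*n^2 + 7*n + 15) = (n - 3)*(n - 1)*(n + 1)*(n^2 - 8*n + 15) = (n - 5)*(n - 3)*(n - 1)*(n + 1)*(n - 3)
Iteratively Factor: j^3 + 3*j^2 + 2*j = (j + 2)*(j^2 + j) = (j + 1)*(j + 2)*(j)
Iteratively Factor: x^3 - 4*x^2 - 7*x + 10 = (x - 1)*(x^2 - 3*x - 10) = (x - 5)*(x - 1)*(x + 2)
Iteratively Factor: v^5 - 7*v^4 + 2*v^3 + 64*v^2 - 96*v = (v - 4)*(v^4 - 3*v^3 - 10*v^2 + 24*v) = v*(v - 4)*(v^3 - 3*v^2 - 10*v + 24) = v*(v - 4)*(v + 3)*(v^2 - 6*v + 8) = v*(v - 4)*(v - 2)*(v + 3)*(v - 4)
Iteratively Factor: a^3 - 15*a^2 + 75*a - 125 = (a - 5)*(a^2 - 10*a + 25) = (a - 5)^2*(a - 5)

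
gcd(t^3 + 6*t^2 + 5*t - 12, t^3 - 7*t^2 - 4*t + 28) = 1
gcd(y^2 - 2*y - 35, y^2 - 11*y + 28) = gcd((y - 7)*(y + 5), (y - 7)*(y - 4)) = y - 7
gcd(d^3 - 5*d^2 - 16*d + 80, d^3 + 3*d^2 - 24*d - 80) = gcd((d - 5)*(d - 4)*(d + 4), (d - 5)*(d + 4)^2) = d^2 - d - 20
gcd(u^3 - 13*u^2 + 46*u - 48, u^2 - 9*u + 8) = u - 8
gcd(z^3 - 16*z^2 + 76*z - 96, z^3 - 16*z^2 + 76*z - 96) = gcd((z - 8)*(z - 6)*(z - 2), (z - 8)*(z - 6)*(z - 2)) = z^3 - 16*z^2 + 76*z - 96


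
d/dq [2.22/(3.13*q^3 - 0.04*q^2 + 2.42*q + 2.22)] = (-20.8458*q^2 + 0.1776*q - 5.3724)/(3.13*q^3 - 0.04*q^2 + 2.42*q + 2.22)^2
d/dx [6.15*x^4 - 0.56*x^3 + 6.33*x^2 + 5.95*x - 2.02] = 24.6*x^3 - 1.68*x^2 + 12.66*x + 5.95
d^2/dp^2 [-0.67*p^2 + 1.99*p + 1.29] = -1.34000000000000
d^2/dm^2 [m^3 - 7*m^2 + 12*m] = 6*m - 14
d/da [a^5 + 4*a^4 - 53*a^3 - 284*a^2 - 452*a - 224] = 5*a^4 + 16*a^3 - 159*a^2 - 568*a - 452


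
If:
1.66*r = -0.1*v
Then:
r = -0.0602409638554217*v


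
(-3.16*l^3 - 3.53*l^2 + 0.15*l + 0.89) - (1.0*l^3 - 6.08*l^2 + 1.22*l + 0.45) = -4.16*l^3 + 2.55*l^2 - 1.07*l + 0.44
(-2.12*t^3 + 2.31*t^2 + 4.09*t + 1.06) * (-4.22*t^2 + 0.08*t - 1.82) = 8.9464*t^5 - 9.9178*t^4 - 13.2166*t^3 - 8.3502*t^2 - 7.359*t - 1.9292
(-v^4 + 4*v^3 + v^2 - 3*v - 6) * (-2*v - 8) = 2*v^5 - 34*v^3 - 2*v^2 + 36*v + 48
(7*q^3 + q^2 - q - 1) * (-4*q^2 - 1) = -28*q^5 - 4*q^4 - 3*q^3 + 3*q^2 + q + 1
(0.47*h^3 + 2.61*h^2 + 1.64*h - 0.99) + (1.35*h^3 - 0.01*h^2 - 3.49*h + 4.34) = 1.82*h^3 + 2.6*h^2 - 1.85*h + 3.35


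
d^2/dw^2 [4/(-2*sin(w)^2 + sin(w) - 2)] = 4*(16*sin(w)^4 - 6*sin(w)^3 - 39*sin(w)^2 + 14*sin(w) + 6)/(-sin(w) - cos(2*w) + 3)^3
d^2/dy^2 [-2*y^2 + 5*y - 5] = -4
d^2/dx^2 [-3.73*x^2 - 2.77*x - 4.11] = -7.46000000000000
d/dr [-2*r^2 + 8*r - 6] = 8 - 4*r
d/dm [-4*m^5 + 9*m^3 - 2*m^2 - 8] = m*(-20*m^3 + 27*m - 4)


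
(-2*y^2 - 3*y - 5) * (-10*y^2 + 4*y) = 20*y^4 + 22*y^3 + 38*y^2 - 20*y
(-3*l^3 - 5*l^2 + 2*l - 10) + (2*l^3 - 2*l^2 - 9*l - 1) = -l^3 - 7*l^2 - 7*l - 11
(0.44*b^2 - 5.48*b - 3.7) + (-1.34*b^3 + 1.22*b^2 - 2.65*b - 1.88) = -1.34*b^3 + 1.66*b^2 - 8.13*b - 5.58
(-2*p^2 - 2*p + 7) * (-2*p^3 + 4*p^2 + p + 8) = 4*p^5 - 4*p^4 - 24*p^3 + 10*p^2 - 9*p + 56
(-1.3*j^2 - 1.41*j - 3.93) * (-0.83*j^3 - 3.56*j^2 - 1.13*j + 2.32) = 1.079*j^5 + 5.7983*j^4 + 9.7505*j^3 + 12.5681*j^2 + 1.1697*j - 9.1176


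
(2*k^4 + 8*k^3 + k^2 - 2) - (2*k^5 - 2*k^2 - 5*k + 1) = -2*k^5 + 2*k^4 + 8*k^3 + 3*k^2 + 5*k - 3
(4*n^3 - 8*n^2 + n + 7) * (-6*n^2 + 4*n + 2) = -24*n^5 + 64*n^4 - 30*n^3 - 54*n^2 + 30*n + 14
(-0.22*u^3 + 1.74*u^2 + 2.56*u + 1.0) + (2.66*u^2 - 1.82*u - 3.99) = -0.22*u^3 + 4.4*u^2 + 0.74*u - 2.99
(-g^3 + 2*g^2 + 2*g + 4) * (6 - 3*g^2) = 3*g^5 - 6*g^4 - 12*g^3 + 12*g + 24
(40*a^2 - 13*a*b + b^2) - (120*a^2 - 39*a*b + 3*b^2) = -80*a^2 + 26*a*b - 2*b^2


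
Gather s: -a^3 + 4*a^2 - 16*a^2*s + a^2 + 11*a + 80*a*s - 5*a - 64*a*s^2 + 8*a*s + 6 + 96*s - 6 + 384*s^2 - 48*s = -a^3 + 5*a^2 + 6*a + s^2*(384 - 64*a) + s*(-16*a^2 + 88*a + 48)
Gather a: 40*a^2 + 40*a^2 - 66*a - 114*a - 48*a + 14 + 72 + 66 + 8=80*a^2 - 228*a + 160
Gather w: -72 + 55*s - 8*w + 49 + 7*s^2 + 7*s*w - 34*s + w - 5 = 7*s^2 + 21*s + w*(7*s - 7) - 28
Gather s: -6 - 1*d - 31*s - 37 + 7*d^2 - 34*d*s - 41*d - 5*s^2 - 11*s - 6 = 7*d^2 - 42*d - 5*s^2 + s*(-34*d - 42) - 49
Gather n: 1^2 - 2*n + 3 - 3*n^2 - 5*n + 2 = -3*n^2 - 7*n + 6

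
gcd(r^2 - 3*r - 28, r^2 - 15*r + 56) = r - 7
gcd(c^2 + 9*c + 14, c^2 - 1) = 1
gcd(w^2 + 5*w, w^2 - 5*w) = w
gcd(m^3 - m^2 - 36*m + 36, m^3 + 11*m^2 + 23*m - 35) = m - 1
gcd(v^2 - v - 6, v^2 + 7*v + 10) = v + 2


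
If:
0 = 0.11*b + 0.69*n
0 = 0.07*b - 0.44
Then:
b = 6.29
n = -1.00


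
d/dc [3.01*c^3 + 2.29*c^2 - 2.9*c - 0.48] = 9.03*c^2 + 4.58*c - 2.9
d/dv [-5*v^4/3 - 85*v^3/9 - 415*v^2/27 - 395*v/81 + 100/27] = -20*v^3/3 - 85*v^2/3 - 830*v/27 - 395/81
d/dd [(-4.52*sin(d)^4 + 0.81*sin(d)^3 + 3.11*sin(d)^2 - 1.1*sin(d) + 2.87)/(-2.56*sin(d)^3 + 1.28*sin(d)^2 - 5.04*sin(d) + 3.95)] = (11.5712*sin(d)^6 - 11.5712*sin(d)^5 + 77.3408*sin(d)^4 - 85.2128*sin(d)^3 + 17.3737*sin(d)^2 + 17.2218*sin(d) + 10.1198)*cos(d)/(6.5536*sin(d)^6 - 6.5536*sin(d)^5 + 27.4432*sin(d)^4 - 33.1264*sin(d)^3 + 35.5136*sin(d)^2 - 39.816*sin(d) + 15.6025)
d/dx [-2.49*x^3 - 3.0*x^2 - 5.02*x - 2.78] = -7.47*x^2 - 6.0*x - 5.02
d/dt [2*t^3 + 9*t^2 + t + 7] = 6*t^2 + 18*t + 1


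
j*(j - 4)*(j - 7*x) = j^3 - 7*j^2*x - 4*j^2 + 28*j*x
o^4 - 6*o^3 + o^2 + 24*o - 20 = (o - 5)*(o - 2)*(o - 1)*(o + 2)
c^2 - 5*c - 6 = (c - 6)*(c + 1)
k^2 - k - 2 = (k - 2)*(k + 1)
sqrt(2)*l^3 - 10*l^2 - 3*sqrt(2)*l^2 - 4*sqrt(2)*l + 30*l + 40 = (l - 4)*(l - 5*sqrt(2))*(sqrt(2)*l + sqrt(2))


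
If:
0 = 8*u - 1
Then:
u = 1/8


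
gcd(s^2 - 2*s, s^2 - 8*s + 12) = s - 2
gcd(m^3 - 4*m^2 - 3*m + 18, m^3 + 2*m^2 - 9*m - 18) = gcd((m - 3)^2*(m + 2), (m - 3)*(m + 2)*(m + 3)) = m^2 - m - 6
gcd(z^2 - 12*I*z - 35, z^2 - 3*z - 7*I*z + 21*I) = z - 7*I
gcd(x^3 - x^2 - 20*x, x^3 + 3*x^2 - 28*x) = x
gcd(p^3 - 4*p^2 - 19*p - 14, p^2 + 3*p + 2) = p^2 + 3*p + 2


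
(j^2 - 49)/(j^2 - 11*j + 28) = (j + 7)/(j - 4)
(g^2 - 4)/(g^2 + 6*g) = (g^2 - 4)/(g*(g + 6))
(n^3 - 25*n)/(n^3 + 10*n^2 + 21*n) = (n^2 - 25)/(n^2 + 10*n + 21)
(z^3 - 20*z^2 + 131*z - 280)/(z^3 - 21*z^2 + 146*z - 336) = (z - 5)/(z - 6)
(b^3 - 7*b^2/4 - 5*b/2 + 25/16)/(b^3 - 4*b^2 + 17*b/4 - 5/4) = (b + 5/4)/(b - 1)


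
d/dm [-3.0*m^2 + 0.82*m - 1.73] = 0.82 - 6.0*m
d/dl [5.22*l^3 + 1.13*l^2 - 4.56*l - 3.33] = 15.66*l^2 + 2.26*l - 4.56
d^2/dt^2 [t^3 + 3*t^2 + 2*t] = 6*t + 6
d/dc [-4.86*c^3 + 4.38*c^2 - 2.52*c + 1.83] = -14.58*c^2 + 8.76*c - 2.52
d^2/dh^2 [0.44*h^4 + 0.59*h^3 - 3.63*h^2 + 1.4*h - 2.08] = 5.28*h^2 + 3.54*h - 7.26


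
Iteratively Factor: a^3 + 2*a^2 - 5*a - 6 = (a - 2)*(a^2 + 4*a + 3) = (a - 2)*(a + 3)*(a + 1)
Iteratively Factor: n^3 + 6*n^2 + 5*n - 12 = (n + 3)*(n^2 + 3*n - 4) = (n - 1)*(n + 3)*(n + 4)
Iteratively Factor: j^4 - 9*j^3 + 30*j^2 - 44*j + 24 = (j - 2)*(j^3 - 7*j^2 + 16*j - 12) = (j - 2)^2*(j^2 - 5*j + 6) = (j - 3)*(j - 2)^2*(j - 2)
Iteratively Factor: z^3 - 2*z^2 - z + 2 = (z - 1)*(z^2 - z - 2) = (z - 2)*(z - 1)*(z + 1)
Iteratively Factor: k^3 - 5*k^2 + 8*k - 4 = (k - 1)*(k^2 - 4*k + 4) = (k - 2)*(k - 1)*(k - 2)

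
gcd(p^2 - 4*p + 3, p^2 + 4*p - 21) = p - 3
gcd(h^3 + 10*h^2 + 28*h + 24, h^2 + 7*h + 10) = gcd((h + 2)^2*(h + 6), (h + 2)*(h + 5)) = h + 2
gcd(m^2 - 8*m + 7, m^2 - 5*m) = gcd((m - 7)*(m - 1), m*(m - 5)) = 1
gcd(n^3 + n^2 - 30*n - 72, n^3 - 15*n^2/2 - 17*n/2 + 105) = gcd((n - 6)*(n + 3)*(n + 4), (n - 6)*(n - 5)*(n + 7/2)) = n - 6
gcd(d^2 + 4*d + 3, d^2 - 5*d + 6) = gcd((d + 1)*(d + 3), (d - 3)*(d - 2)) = 1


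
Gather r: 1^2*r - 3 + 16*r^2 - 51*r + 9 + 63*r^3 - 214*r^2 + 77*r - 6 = 63*r^3 - 198*r^2 + 27*r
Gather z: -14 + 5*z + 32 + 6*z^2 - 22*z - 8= 6*z^2 - 17*z + 10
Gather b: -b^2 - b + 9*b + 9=-b^2 + 8*b + 9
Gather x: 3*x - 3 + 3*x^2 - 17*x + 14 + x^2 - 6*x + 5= 4*x^2 - 20*x + 16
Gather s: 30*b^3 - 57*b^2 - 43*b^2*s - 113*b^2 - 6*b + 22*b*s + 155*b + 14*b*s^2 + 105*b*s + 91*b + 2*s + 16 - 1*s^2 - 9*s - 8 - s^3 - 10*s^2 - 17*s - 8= 30*b^3 - 170*b^2 + 240*b - s^3 + s^2*(14*b - 11) + s*(-43*b^2 + 127*b - 24)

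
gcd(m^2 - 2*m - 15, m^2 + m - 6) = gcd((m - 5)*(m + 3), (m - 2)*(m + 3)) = m + 3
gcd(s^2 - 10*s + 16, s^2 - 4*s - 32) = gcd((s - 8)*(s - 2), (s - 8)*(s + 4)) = s - 8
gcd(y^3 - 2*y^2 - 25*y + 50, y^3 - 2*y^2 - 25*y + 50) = y^3 - 2*y^2 - 25*y + 50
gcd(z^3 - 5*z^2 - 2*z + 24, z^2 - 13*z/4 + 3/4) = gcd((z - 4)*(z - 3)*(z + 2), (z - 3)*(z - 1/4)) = z - 3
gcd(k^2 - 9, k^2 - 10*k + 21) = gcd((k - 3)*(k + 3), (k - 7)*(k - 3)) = k - 3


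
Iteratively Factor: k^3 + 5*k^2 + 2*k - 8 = (k + 2)*(k^2 + 3*k - 4) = (k - 1)*(k + 2)*(k + 4)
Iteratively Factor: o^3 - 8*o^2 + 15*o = (o - 3)*(o^2 - 5*o) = o*(o - 3)*(o - 5)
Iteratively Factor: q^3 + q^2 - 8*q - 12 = (q + 2)*(q^2 - q - 6) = (q - 3)*(q + 2)*(q + 2)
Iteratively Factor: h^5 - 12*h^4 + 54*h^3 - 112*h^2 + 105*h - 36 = (h - 1)*(h^4 - 11*h^3 + 43*h^2 - 69*h + 36) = (h - 1)^2*(h^3 - 10*h^2 + 33*h - 36) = (h - 3)*(h - 1)^2*(h^2 - 7*h + 12) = (h - 3)^2*(h - 1)^2*(h - 4)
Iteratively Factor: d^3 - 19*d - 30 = (d + 2)*(d^2 - 2*d - 15) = (d - 5)*(d + 2)*(d + 3)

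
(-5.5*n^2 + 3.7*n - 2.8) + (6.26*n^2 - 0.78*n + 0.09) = 0.76*n^2 + 2.92*n - 2.71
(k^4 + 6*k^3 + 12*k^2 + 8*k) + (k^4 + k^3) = 2*k^4 + 7*k^3 + 12*k^2 + 8*k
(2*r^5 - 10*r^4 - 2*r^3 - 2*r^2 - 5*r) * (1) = 2*r^5 - 10*r^4 - 2*r^3 - 2*r^2 - 5*r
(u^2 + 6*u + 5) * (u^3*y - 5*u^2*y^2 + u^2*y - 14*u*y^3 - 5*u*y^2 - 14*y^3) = u^5*y - 5*u^4*y^2 + 7*u^4*y - 14*u^3*y^3 - 35*u^3*y^2 + 11*u^3*y - 98*u^2*y^3 - 55*u^2*y^2 + 5*u^2*y - 154*u*y^3 - 25*u*y^2 - 70*y^3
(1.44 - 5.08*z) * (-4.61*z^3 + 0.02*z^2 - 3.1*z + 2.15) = 23.4188*z^4 - 6.74*z^3 + 15.7768*z^2 - 15.386*z + 3.096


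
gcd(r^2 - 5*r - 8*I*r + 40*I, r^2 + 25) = 1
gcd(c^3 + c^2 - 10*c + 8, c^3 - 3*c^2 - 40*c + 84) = c - 2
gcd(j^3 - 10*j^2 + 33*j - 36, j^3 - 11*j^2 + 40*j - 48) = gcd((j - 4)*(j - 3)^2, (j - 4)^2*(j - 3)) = j^2 - 7*j + 12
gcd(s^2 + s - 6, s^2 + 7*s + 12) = s + 3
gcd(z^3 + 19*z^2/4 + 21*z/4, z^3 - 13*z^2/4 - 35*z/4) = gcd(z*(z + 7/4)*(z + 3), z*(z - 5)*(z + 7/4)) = z^2 + 7*z/4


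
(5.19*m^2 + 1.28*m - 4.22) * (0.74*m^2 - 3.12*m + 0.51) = 3.8406*m^4 - 15.2456*m^3 - 4.4695*m^2 + 13.8192*m - 2.1522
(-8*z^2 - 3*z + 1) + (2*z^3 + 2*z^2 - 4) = 2*z^3 - 6*z^2 - 3*z - 3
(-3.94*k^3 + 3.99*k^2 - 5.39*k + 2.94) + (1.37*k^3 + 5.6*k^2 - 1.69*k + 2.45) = -2.57*k^3 + 9.59*k^2 - 7.08*k + 5.39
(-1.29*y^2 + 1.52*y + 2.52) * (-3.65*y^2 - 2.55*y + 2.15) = 4.7085*y^4 - 2.2585*y^3 - 15.8475*y^2 - 3.158*y + 5.418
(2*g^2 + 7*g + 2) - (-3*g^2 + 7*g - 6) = 5*g^2 + 8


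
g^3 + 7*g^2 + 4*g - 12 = (g - 1)*(g + 2)*(g + 6)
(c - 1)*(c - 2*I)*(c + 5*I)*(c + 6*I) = c^4 - c^3 + 9*I*c^3 - 8*c^2 - 9*I*c^2 + 8*c + 60*I*c - 60*I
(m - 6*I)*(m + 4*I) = m^2 - 2*I*m + 24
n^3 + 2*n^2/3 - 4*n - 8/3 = (n - 2)*(n + 2/3)*(n + 2)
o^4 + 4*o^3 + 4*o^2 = o^2*(o + 2)^2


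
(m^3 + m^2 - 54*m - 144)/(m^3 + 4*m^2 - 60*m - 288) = (m + 3)/(m + 6)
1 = 1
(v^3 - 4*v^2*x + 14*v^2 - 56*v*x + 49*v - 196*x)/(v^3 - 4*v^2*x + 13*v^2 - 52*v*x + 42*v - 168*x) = (v + 7)/(v + 6)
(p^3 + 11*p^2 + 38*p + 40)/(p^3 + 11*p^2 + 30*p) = (p^2 + 6*p + 8)/(p*(p + 6))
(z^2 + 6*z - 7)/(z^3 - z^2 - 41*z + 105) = (z - 1)/(z^2 - 8*z + 15)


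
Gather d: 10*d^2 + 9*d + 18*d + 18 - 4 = 10*d^2 + 27*d + 14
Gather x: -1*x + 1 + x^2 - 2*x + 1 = x^2 - 3*x + 2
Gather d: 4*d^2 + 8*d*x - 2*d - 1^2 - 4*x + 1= 4*d^2 + d*(8*x - 2) - 4*x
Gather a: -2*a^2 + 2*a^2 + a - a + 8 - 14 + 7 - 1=0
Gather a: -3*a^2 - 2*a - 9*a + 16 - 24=-3*a^2 - 11*a - 8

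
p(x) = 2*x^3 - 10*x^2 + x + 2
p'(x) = 6*x^2 - 20*x + 1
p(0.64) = -0.93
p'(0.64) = -9.34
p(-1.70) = -38.43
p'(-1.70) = 52.34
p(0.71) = -1.62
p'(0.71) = -10.18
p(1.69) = -15.22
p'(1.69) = -15.66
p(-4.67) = -424.45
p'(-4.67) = 225.25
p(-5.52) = -644.62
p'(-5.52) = 294.22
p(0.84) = -3.03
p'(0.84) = -11.57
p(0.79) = -2.46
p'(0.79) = -11.06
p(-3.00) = -145.00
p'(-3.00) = 115.00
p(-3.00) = -145.00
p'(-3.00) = 115.00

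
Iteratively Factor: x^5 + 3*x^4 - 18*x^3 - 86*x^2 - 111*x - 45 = (x + 1)*(x^4 + 2*x^3 - 20*x^2 - 66*x - 45) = (x - 5)*(x + 1)*(x^3 + 7*x^2 + 15*x + 9) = (x - 5)*(x + 1)*(x + 3)*(x^2 + 4*x + 3) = (x - 5)*(x + 1)^2*(x + 3)*(x + 3)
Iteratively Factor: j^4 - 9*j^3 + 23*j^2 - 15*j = (j - 3)*(j^3 - 6*j^2 + 5*j) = (j - 5)*(j - 3)*(j^2 - j) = (j - 5)*(j - 3)*(j - 1)*(j)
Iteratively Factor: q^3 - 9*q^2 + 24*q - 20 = (q - 2)*(q^2 - 7*q + 10) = (q - 2)^2*(q - 5)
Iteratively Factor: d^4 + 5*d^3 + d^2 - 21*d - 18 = (d + 3)*(d^3 + 2*d^2 - 5*d - 6) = (d - 2)*(d + 3)*(d^2 + 4*d + 3) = (d - 2)*(d + 1)*(d + 3)*(d + 3)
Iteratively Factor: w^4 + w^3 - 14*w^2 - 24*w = (w + 3)*(w^3 - 2*w^2 - 8*w) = (w - 4)*(w + 3)*(w^2 + 2*w) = w*(w - 4)*(w + 3)*(w + 2)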